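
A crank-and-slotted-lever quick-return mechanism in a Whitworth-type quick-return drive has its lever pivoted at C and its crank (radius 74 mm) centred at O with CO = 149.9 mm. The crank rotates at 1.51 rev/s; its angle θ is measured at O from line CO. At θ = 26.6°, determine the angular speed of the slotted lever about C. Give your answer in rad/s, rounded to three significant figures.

ω = 9.488 rad/s (from 1.51 rev/s).
Crank pin A relative to C: A = (d + r cosθ, r sinθ); lever angle φ = atan2(r sinθ, d + r cosθ).
Differentiating tanφ: φ̇ = rω(d cosθ + r)/(d² + r² + 2dr cosθ).
d² + r² + 2dr cosθ = |CA|² = 0.047783 m²;  d cosθ + r = +0.20803 m.
|ω_lever| = |0.074·9.488·+0.20803| / 0.047783 = 3.0567 rad/s.

3.06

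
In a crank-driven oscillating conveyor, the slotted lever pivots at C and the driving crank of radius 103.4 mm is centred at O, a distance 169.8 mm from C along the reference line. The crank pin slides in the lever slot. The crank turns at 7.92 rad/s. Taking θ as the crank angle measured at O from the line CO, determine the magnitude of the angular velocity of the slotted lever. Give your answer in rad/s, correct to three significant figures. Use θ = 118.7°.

ω = 7.92 rad/s
Crank pin A relative to C: A = (d + r cosθ, r sinθ); lever angle φ = atan2(r sinθ, d + r cosθ).
Differentiating tanφ: φ̇ = rω(d cosθ + r)/(d² + r² + 2dr cosθ).
d² + r² + 2dr cosθ = |CA|² = 0.0226607 m²;  d cosθ + r = +0.021858 m.
|ω_lever| = |0.1034·7.92·+0.021858| / 0.0226607 = 0.78992 rad/s.

0.790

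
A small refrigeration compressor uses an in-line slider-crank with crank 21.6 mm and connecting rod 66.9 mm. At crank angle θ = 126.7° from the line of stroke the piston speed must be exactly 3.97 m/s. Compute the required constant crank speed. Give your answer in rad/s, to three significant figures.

For an in-line slider-crank, |v_piston| = rω|sinθ|·[1 + r cosθ/√(L² − r² sin²θ)].
With r = 0.0216 m, L = 0.0669 m, θ = 126.7°: the bracketed kinematic factor |dx/dθ| = 0.013859 m.
ω = v/|dx/dθ| = 3.97/0.013859 = 286.46 rad/s.

286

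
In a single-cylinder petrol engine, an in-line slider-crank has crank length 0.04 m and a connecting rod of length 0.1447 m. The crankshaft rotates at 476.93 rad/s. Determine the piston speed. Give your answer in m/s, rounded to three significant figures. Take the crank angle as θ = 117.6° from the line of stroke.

ω = 476.9 rad/s
For an in-line slider-crank, x = r cosθ + √(L² − r² sin²θ), so v = −rω sinθ·[1 + r cosθ/√(L² − r² sin²θ)].
With r = 0.04 m, L = 0.1447 m, θ = 117.6°: √(L² − r² sin²θ) = 0.14029 m.
v = −0.04·476.9·0.88620·[1 + 0.04·-0.46330/0.14029] = -14.673 m/s.
|v| = 14.673 m/s.

14.7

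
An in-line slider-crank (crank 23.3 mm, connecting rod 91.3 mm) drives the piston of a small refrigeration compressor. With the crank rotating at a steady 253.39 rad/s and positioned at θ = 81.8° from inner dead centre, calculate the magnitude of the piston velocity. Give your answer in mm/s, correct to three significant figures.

ω = 253.4 rad/s
For an in-line slider-crank, x = r cosθ + √(L² − r² sin²θ), so v = −rω sinθ·[1 + r cosθ/√(L² − r² sin²θ)].
With r = 0.0233 m, L = 0.0913 m, θ = 81.8°: √(L² − r² sin²θ) = 0.088339 m.
v = −0.0233·253.4·0.98978·[1 + 0.0233·0.14263/0.088339] = -6.0635 m/s.
|v| = 6.0635 m/s = 6063.5 mm/s.

6060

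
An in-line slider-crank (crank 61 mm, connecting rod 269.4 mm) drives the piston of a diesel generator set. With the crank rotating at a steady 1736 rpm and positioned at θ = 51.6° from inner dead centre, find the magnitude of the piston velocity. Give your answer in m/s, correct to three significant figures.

9.93

ω = 2π·1736/60 = 181.8 rad/s
For an in-line slider-crank, x = r cosθ + √(L² − r² sin²θ), so v = −rω sinθ·[1 + r cosθ/√(L² − r² sin²θ)].
With r = 0.061 m, L = 0.2694 m, θ = 51.6°: √(L² − r² sin²θ) = 0.26512 m.
v = −0.061·181.8·0.78369·[1 + 0.061·0.62115/0.26512] = -9.9327 m/s.
|v| = 9.9327 m/s.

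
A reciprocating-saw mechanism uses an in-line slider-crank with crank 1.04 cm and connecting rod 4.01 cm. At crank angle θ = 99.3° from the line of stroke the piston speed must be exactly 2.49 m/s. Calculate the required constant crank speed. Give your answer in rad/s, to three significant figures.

For an in-line slider-crank, |v_piston| = rω|sinθ|·[1 + r cosθ/√(L² − r² sin²θ)].
With r = 0.0104 m, L = 0.0401 m, θ = 99.3°: the bracketed kinematic factor |dx/dθ| = 0.0098183 m.
ω = v/|dx/dθ| = 2.49/0.0098183 = 253.61 rad/s.

254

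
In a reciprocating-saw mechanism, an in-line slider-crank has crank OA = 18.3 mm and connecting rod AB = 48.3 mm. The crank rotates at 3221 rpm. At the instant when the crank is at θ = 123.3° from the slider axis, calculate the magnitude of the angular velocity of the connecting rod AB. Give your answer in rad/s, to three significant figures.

74.0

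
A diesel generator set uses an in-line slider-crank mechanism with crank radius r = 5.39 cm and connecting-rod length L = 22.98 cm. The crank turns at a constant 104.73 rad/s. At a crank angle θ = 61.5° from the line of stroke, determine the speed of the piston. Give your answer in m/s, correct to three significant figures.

ω = 104.7 rad/s
For an in-line slider-crank, x = r cosθ + √(L² − r² sin²θ), so v = −rω sinθ·[1 + r cosθ/√(L² − r² sin²θ)].
With r = 0.0539 m, L = 0.2298 m, θ = 61.5°: √(L² − r² sin²θ) = 0.22487 m.
v = −0.0539·104.7·0.87882·[1 + 0.0539·0.47716/0.22487] = -5.5283 m/s.
|v| = 5.5283 m/s.

5.53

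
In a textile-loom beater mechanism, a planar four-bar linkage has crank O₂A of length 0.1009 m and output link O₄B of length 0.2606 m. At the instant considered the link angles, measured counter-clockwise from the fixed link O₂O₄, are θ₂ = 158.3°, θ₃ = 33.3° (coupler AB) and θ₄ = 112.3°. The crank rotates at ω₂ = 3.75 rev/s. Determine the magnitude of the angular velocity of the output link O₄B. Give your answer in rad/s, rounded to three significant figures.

7.61

ω₂ = 23.56 rad/s (from 3.75 rev/s).
Differentiating the loop-closure r₂e^{iθ₂}+r₃e^{iθ₃}=r₁+r₄e^{iθ₄} gives r₂ω₂e^{iθ₂}+r₃ω₃e^{iθ₃}=r₄ω₄e^{iθ₄}.
Eliminating the other unknown: ω₄ = r₂ω₂ sin(θ₂−θ₃) / [r₄ sin(θ₄−θ₃)].
Numerator sine = +0.81915; denominator sine = +0.98163.
Result = 0.1009·23.56·(+0.81915) / (0.2606·(+0.98163)) = +7.6128 rad/s; magnitude 7.6128 rad/s.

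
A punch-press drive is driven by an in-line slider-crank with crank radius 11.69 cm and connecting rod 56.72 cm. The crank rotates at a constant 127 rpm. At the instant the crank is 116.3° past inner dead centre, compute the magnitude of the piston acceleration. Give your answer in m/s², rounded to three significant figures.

11.8

ω = 2π·127/60 = 13.3 rad/s
x(θ) = r cosθ + √(L² − r² sin²θ); with ω constant, a = ω²·d²x/dθ².
d²x/dθ² = −r cosθ − r²(cos2θ)/√u − r⁴ sin²2θ/(4u^{3/2}),  u = L² − r² sin²θ = 0.310733 m².
Substituting r = 0.1169 m, L = 0.5672 m, θ = 116.3°: d²x/dθ² = +0.066515 m.
a = ω²·d²x/dθ² = (13.3)²·(+0.066515) = +11.765 m/s²;  |a| = 11.765 m/s².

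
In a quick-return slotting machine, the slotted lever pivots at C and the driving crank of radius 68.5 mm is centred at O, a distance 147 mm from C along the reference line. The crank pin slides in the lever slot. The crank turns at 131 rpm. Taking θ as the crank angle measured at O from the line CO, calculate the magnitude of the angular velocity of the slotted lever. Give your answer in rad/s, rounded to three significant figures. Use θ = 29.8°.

ω = 13.72 rad/s (from 131 rpm).
Crank pin A relative to C: A = (d + r cosθ, r sinθ); lever angle φ = atan2(r sinθ, d + r cosθ).
Differentiating tanφ: φ̇ = rω(d cosθ + r)/(d² + r² + 2dr cosθ).
d² + r² + 2dr cosθ = |CA|² = 0.0437772 m²;  d cosθ + r = +0.19606 m.
|ω_lever| = |0.0685·13.72·+0.19606| / 0.0437772 = 4.2086 rad/s.

4.21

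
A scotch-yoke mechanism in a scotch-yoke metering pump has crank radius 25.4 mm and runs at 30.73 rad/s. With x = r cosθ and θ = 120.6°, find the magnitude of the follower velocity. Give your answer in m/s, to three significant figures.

ω = 30.73 rad/s
x = r cosθ ⇒ ẋ = −rω sinθ.
|v| = rω|sinθ| = 0.0254·30.73·|sin 120.6°| = 0.67185 m/s.

0.672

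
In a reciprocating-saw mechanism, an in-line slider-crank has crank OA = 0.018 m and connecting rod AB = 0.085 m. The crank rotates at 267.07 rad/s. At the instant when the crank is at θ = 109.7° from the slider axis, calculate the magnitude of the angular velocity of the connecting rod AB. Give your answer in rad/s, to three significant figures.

19.5

ω = 267.1 rad/s
The rod makes angle φ with the slider axis where L sinφ = r sinθ; differentiating, L cosφ·φ̇ = r ω cosθ.
L cosφ = √(L² − r² sin²θ) = 0.083294 m.
|ω_rod| = r ω |cosθ| / √(L² − r² sin²θ) = 0.018·267.1·0.33710/0.083294 = 19.455 rad/s.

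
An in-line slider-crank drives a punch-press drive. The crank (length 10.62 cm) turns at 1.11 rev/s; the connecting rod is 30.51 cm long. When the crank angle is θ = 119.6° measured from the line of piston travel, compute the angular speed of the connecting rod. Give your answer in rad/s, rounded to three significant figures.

ω = 6.974 rad/s (converted from 1.11 rev/s).
The rod makes angle φ with the slider axis where L sinφ = r sinθ; differentiating, L cosφ·φ̇ = r ω cosθ.
L cosφ = √(L² − r² sin²θ) = 0.29079 m.
|ω_rod| = r ω |cosθ| / √(L² − r² sin²θ) = 0.1062·6.974·0.49394/0.29079 = 1.2581 rad/s.

1.26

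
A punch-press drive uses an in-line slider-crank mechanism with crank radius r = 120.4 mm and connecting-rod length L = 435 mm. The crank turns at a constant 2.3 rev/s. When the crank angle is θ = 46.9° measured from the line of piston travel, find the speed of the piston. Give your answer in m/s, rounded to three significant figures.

1.52

ω = 2π·2.3 = 14.45 rad/s
For an in-line slider-crank, x = r cosθ + √(L² − r² sin²θ), so v = −rω sinθ·[1 + r cosθ/√(L² − r² sin²θ)].
With r = 0.1204 m, L = 0.435 m, θ = 46.9°: √(L² − r² sin²θ) = 0.42602 m.
v = −0.1204·14.45·0.73016·[1 + 0.1204·0.68327/0.42602] = -1.5158 m/s.
|v| = 1.5158 m/s.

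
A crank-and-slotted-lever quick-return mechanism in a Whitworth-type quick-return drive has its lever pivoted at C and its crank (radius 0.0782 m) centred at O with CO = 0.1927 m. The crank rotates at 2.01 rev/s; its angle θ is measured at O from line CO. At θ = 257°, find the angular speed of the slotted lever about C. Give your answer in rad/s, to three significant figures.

ω = 12.63 rad/s (from 2.01 rev/s).
Crank pin A relative to C: A = (d + r cosθ, r sinθ); lever angle φ = atan2(r sinθ, d + r cosθ).
Differentiating tanφ: φ̇ = rω(d cosθ + r)/(d² + r² + 2dr cosθ).
d² + r² + 2dr cosθ = |CA|² = 0.0364689 m²;  d cosθ + r = +0.034852 m.
|ω_lever| = |0.0782·12.63·+0.034852| / 0.0364689 = 0.94382 rad/s.

0.944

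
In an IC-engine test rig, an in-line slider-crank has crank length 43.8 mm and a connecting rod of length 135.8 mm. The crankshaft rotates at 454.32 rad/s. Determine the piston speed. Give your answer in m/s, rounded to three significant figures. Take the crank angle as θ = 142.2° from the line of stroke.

ω = 454.3 rad/s
For an in-line slider-crank, x = r cosθ + √(L² − r² sin²θ), so v = −rω sinθ·[1 + r cosθ/√(L² − r² sin²θ)].
With r = 0.0438 m, L = 0.1358 m, θ = 142.2°: √(L² − r² sin²θ) = 0.13312 m.
v = −0.0438·454.3·0.61291·[1 + 0.0438·-0.79016/0.13312] = -9.0255 m/s.
|v| = 9.0255 m/s.

9.03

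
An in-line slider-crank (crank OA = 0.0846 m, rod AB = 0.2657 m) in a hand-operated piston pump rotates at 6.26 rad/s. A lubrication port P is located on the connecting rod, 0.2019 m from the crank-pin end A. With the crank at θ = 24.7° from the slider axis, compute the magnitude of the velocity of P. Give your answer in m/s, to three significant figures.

ω = 6.26 rad/s.  Crank-pin speed |V_A| = rω = 0.5296 m/s, perpendicular to OA.
Rod angle: sinφ = −(r/L) sinθ ⇒ φ = -7.646°; ω_rod = −rω cosθ/√(L²−r²sin²θ) = -1.8271 rad/s.
V_P = V_A + ω_rod × AP, with AP = 0.2019 m along the rod.
Components: V_Px = −rω sinθ − a·ω_rod·sinφ = -0.27038 m/s;  V_Py = rω cosθ + a·ω_rod·cosφ = +0.11553 m/s.
|V_P| = √(V_Px² + V_Py²) = 0.29403 m/s.

0.294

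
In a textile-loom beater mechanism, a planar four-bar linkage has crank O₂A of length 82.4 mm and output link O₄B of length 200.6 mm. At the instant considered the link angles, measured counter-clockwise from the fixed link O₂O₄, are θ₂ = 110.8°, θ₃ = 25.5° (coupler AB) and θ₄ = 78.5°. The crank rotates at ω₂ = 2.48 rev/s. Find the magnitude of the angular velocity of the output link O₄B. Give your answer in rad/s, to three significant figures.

ω₂ = 15.58 rad/s (from 2.48 rev/s).
Differentiating the loop-closure r₂e^{iθ₂}+r₃e^{iθ₃}=r₁+r₄e^{iθ₄} gives r₂ω₂e^{iθ₂}+r₃ω₃e^{iθ₃}=r₄ω₄e^{iθ₄}.
Eliminating the other unknown: ω₄ = r₂ω₂ sin(θ₂−θ₃) / [r₄ sin(θ₄−θ₃)].
Numerator sine = +0.99664; denominator sine = +0.79864.
Result = 0.0824·15.58·(+0.99664) / (0.2006·(+0.79864)) = +7.9876 rad/s; magnitude 7.9876 rad/s.

7.99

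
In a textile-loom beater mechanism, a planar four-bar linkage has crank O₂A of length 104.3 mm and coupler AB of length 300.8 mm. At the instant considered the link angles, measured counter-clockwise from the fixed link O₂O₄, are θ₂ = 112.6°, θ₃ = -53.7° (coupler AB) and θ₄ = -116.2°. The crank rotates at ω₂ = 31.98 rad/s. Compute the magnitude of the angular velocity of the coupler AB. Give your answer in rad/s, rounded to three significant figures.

9.41

ω₂ = 31.98 rad/s
Differentiating the loop-closure r₂e^{iθ₂}+r₃e^{iθ₃}=r₁+r₄e^{iθ₄} gives r₂ω₂e^{iθ₂}+r₃ω₃e^{iθ₃}=r₄ω₄e^{iθ₄}.
Eliminating the other unknown: ω₃ = r₂ω₂ sin(θ₄−θ₂) / [r₃ sin(θ₃−θ₄)].
Numerator sine = +0.75241; denominator sine = +0.88701.
Result = 0.1043·31.98·(+0.75241) / (0.3008·(+0.88701)) = +9.4062 rad/s; magnitude 9.4062 rad/s.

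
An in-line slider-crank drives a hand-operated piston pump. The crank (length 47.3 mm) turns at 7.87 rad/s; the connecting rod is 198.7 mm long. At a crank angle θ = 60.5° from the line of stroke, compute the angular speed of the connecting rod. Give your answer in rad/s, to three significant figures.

ω = 7.87 rad/s
The rod makes angle φ with the slider axis where L sinφ = r sinθ; differentiating, L cosφ·φ̇ = r ω cosθ.
L cosφ = √(L² − r² sin²θ) = 0.19439 m.
|ω_rod| = r ω |cosθ| / √(L² − r² sin²θ) = 0.0473·7.87·0.49242/0.19439 = 0.94298 rad/s.

0.943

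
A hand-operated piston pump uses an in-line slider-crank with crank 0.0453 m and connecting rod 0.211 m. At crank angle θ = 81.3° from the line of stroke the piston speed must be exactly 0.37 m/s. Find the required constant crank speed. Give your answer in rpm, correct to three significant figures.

76.4

For an in-line slider-crank, |v_piston| = rω|sinθ|·[1 + r cosθ/√(L² − r² sin²θ)].
With r = 0.0453 m, L = 0.211 m, θ = 81.3°: the bracketed kinematic factor |dx/dθ| = 0.046267 m.
ω = v/|dx/dθ| = 0.37/0.046267 = 7.9971 rad/s.
N = 60ω/(2π) = 76.367 rpm.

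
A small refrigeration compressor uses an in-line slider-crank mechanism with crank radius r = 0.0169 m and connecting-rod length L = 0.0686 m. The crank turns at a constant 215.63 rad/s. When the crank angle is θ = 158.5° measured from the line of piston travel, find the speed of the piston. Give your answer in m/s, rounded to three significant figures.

1.03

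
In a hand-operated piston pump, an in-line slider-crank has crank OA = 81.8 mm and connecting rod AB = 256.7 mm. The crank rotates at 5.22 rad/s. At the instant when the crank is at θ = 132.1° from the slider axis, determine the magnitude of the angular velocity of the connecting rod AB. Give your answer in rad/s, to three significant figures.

ω = 5.22 rad/s
The rod makes angle φ with the slider axis where L sinφ = r sinθ; differentiating, L cosφ·φ̇ = r ω cosθ.
L cosφ = √(L² − r² sin²θ) = 0.24942 m.
|ω_rod| = r ω |cosθ| / √(L² − r² sin²θ) = 0.0818·5.22·0.67043/0.24942 = 1.1477 rad/s.

1.15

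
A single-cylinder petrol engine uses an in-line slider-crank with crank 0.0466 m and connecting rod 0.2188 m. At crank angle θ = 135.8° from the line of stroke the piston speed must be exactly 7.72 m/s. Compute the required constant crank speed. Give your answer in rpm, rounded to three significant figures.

2680

For an in-line slider-crank, |v_piston| = rω|sinθ|·[1 + r cosθ/√(L² − r² sin²θ)].
With r = 0.0466 m, L = 0.2188 m, θ = 135.8°: the bracketed kinematic factor |dx/dθ| = 0.027472 m.
ω = v/|dx/dθ| = 7.72/0.027472 = 281.02 rad/s.
N = 60ω/(2π) = 2683.5 rpm.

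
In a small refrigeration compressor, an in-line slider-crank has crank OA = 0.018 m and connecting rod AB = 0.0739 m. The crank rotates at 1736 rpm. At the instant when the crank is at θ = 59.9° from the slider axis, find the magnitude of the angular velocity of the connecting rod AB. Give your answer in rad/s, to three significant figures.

ω = 181.8 rad/s (converted from 1736 rpm).
The rod makes angle φ with the slider axis where L sinφ = r sinθ; differentiating, L cosφ·φ̇ = r ω cosθ.
L cosφ = √(L² − r² sin²θ) = 0.072241 m.
|ω_rod| = r ω |cosθ| / √(L² − r² sin²θ) = 0.018·181.8·0.50151/0.072241 = 22.717 rad/s.

22.7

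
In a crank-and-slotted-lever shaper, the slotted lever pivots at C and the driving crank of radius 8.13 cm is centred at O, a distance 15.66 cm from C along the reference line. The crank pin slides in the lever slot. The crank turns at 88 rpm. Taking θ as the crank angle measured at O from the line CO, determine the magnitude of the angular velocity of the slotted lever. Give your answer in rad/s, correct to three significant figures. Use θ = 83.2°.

2.19

ω = 9.215 rad/s (from 88 rpm).
Crank pin A relative to C: A = (d + r cosθ, r sinθ); lever angle φ = atan2(r sinθ, d + r cosθ).
Differentiating tanφ: φ̇ = rω(d cosθ + r)/(d² + r² + 2dr cosθ).
d² + r² + 2dr cosθ = |CA|² = 0.0341482 m²;  d cosθ + r = +0.099842 m.
|ω_lever| = |0.0813·9.215·+0.099842| / 0.0341482 = 2.1905 rad/s.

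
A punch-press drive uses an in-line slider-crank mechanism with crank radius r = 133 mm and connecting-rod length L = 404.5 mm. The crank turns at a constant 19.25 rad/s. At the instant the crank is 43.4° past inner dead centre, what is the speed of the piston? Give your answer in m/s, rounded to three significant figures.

ω = 19.25 rad/s
For an in-line slider-crank, x = r cosθ + √(L² − r² sin²θ), so v = −rω sinθ·[1 + r cosθ/√(L² − r² sin²θ)].
With r = 0.133 m, L = 0.4045 m, θ = 43.4°: √(L² − r² sin²θ) = 0.39404 m.
v = −0.133·19.25·0.68709·[1 + 0.133·0.72657/0.39404] = -2.1905 m/s.
|v| = 2.1905 m/s.

2.19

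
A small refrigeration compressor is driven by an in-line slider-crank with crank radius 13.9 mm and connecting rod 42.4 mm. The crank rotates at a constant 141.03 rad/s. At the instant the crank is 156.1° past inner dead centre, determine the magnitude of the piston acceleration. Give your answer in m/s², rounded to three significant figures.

190

ω = 141 rad/s
x(θ) = r cosθ + √(L² − r² sin²θ); with ω constant, a = ω²·d²x/dθ².
d²x/dθ² = −r cosθ − r²(cos2θ)/√u − r⁴ sin²2θ/(4u^{3/2}),  u = L² − r² sin²θ = 0.00176605 m².
Substituting r = 0.0139 m, L = 0.0424 m, θ = 156.1°: d²x/dθ² = +0.0095508 m.
a = ω²·d²x/dθ² = (141)²·(+0.0095508) = +189.96 m/s²;  |a| = 189.96 m/s².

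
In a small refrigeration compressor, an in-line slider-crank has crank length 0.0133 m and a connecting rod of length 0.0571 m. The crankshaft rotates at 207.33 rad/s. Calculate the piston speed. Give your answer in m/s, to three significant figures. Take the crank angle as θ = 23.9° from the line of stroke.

ω = 207.3 rad/s
For an in-line slider-crank, x = r cosθ + √(L² − r² sin²θ), so v = −rω sinθ·[1 + r cosθ/√(L² − r² sin²θ)].
With r = 0.0133 m, L = 0.0571 m, θ = 23.9°: √(L² − r² sin²θ) = 0.056845 m.
v = −0.0133·207.3·0.40514·[1 + 0.0133·0.91425/0.056845] = -1.3561 m/s.
|v| = 1.3561 m/s.

1.36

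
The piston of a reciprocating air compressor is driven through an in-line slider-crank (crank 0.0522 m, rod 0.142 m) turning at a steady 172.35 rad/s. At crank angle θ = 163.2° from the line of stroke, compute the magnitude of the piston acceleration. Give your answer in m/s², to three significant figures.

ω = 172.3 rad/s
x(θ) = r cosθ + √(L² − r² sin²θ); with ω constant, a = ω²·d²x/dθ².
d²x/dθ² = −r cosθ − r²(cos2θ)/√u − r⁴ sin²2θ/(4u^{3/2}),  u = L² − r² sin²θ = 0.0199364 m².
Substituting r = 0.0522 m, L = 0.142 m, θ = 163.2°: d²x/dθ² = +0.033696 m.
a = ω²·d²x/dθ² = (172.3)²·(+0.033696) = +1000.9 m/s²;  |a| = 1000.9 m/s².

1000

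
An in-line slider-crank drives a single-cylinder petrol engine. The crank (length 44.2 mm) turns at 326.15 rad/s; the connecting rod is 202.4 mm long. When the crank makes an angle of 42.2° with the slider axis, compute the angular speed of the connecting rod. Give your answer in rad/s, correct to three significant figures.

53.3

ω = 326.1 rad/s
The rod makes angle φ with the slider axis where L sinφ = r sinθ; differentiating, L cosφ·φ̇ = r ω cosθ.
L cosφ = √(L² − r² sin²θ) = 0.20021 m.
|ω_rod| = r ω |cosθ| / √(L² − r² sin²θ) = 0.0442·326.1·0.74080/0.20021 = 53.34 rad/s.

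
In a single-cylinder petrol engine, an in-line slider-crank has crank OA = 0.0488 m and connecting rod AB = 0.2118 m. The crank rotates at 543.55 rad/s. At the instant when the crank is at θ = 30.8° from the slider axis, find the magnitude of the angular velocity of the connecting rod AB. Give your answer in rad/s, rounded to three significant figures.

ω = 543.5 rad/s
The rod makes angle φ with the slider axis where L sinφ = r sinθ; differentiating, L cosφ·φ̇ = r ω cosθ.
L cosφ = √(L² − r² sin²θ) = 0.21032 m.
|ω_rod| = r ω |cosθ| / √(L² − r² sin²θ) = 0.0488·543.5·0.85896/0.21032 = 108.33 rad/s.

108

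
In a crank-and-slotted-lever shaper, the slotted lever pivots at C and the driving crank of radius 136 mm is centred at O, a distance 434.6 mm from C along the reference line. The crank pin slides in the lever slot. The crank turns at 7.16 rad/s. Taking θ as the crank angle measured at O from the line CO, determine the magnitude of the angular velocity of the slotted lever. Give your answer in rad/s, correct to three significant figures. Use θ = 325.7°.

ω = 7.16 rad/s
Crank pin A relative to C: A = (d + r cosθ, r sinθ); lever angle φ = atan2(r sinθ, d + r cosθ).
Differentiating tanφ: φ̇ = rω(d cosθ + r)/(d² + r² + 2dr cosθ).
d² + r² + 2dr cosθ = |CA|² = 0.305027 m²;  d cosθ + r = +0.49502 m.
|ω_lever| = |0.136·7.16·+0.49502| / 0.305027 = 1.5803 rad/s.

1.58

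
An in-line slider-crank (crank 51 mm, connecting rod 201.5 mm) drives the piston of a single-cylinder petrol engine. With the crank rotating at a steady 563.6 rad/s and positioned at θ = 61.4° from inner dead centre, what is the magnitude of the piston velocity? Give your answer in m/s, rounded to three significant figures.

ω = 563.6 rad/s
For an in-line slider-crank, x = r cosθ + √(L² − r² sin²θ), so v = −rω sinθ·[1 + r cosθ/√(L² − r² sin²θ)].
With r = 0.051 m, L = 0.2015 m, θ = 61.4°: √(L² − r² sin²θ) = 0.19646 m.
v = −0.051·563.6·0.87798·[1 + 0.051·0.47869/0.19646] = -28.372 m/s.
|v| = 28.372 m/s.

28.4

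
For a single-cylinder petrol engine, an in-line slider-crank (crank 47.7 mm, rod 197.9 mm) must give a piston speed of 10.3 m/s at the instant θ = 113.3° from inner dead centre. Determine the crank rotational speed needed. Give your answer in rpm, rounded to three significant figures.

2490

For an in-line slider-crank, |v_piston| = rω|sinθ|·[1 + r cosθ/√(L² − r² sin²θ)].
With r = 0.0477 m, L = 0.1979 m, θ = 113.3°: the bracketed kinematic factor |dx/dθ| = 0.039527 m.
ω = v/|dx/dθ| = 10.3/0.039527 = 260.58 rad/s.
N = 60ω/(2π) = 2488.4 rpm.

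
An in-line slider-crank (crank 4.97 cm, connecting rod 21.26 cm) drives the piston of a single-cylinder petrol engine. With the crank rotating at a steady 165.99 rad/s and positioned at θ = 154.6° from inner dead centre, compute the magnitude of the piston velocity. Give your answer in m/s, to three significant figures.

2.79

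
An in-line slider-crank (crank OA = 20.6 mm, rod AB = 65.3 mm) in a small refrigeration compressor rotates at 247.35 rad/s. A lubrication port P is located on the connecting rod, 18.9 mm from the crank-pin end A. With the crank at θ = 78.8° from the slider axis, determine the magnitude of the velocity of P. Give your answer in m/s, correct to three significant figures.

ω = 247.3 rad/s.  Crank-pin speed |V_A| = rω = 5.0954 m/s, perpendicular to OA.
Rod angle: sinφ = −(r/L) sinθ ⇒ φ = -18.027°; ω_rod = −rω cosθ/√(L²−r²sin²θ) = -15.939 rad/s.
V_P = V_A + ω_rod × AP, with AP = 0.0189 m along the rod.
Components: V_Px = −rω sinθ − a·ω_rod·sinφ = -5.0916 m/s;  V_Py = rω cosθ + a·ω_rod·cosφ = +0.70325 m/s.
|V_P| = √(V_Px² + V_Py²) = 5.1399 m/s.

5.14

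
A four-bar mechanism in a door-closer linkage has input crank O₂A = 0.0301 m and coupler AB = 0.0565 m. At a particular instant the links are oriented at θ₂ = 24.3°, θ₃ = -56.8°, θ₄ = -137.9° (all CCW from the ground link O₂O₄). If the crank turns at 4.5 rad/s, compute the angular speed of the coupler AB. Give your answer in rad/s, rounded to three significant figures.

0.742

ω₂ = 4.5 rad/s
Differentiating the loop-closure r₂e^{iθ₂}+r₃e^{iθ₃}=r₁+r₄e^{iθ₄} gives r₂ω₂e^{iθ₂}+r₃ω₃e^{iθ₃}=r₄ω₄e^{iθ₄}.
Eliminating the other unknown: ω₃ = r₂ω₂ sin(θ₄−θ₂) / [r₃ sin(θ₃−θ₄)].
Numerator sine = -0.30570; denominator sine = +0.98796.
Result = 0.0301·4.5·(-0.30570) / (0.0565·(+0.98796)) = -0.74179 rad/s; magnitude 0.74179 rad/s.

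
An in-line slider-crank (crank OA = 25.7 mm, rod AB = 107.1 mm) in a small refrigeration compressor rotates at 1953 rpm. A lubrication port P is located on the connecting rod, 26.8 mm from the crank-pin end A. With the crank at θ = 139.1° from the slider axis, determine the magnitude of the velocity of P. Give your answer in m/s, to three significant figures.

4.43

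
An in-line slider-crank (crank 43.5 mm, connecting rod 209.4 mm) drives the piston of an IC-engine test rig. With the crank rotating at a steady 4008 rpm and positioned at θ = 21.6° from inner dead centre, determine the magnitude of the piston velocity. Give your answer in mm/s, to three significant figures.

8020

ω = 2π·4008/60 = 419.7 rad/s
For an in-line slider-crank, x = r cosθ + √(L² − r² sin²θ), so v = −rω sinθ·[1 + r cosθ/√(L² − r² sin²θ)].
With r = 0.0435 m, L = 0.2094 m, θ = 21.6°: √(L² − r² sin²θ) = 0.20879 m.
v = −0.0435·419.7·0.36812·[1 + 0.0435·0.92978/0.20879] = -8.0231 m/s.
|v| = 8.0231 m/s = 8023.1 mm/s.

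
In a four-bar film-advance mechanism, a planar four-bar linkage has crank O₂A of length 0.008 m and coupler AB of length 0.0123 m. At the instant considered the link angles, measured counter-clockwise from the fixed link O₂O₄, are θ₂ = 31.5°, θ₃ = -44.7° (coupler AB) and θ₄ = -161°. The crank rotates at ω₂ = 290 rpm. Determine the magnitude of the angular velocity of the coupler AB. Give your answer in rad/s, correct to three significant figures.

4.77

ω₂ = 30.37 rad/s (from 290 rpm).
Differentiating the loop-closure r₂e^{iθ₂}+r₃e^{iθ₃}=r₁+r₄e^{iθ₄} gives r₂ω₂e^{iθ₂}+r₃ω₃e^{iθ₃}=r₄ω₄e^{iθ₄}.
Eliminating the other unknown: ω₃ = r₂ω₂ sin(θ₄−θ₂) / [r₃ sin(θ₃−θ₄)].
Numerator sine = +0.21644; denominator sine = +0.89649.
Result = 0.008·30.37·(+0.21644) / (0.0123·(+0.89649)) = +4.7687 rad/s; magnitude 4.7687 rad/s.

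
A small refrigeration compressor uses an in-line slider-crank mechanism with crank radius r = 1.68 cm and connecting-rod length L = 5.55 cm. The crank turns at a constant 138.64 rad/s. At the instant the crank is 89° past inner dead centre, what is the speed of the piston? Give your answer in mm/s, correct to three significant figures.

2340

ω = 138.6 rad/s
For an in-line slider-crank, x = r cosθ + √(L² − r² sin²θ), so v = −rω sinθ·[1 + r cosθ/√(L² − r² sin²θ)].
With r = 0.0168 m, L = 0.0555 m, θ = 89°: √(L² − r² sin²θ) = 0.052897 m.
v = −0.0168·138.6·0.99985·[1 + 0.0168·0.01745/0.052897] = -2.3417 m/s.
|v| = 2.3417 m/s = 2341.7 mm/s.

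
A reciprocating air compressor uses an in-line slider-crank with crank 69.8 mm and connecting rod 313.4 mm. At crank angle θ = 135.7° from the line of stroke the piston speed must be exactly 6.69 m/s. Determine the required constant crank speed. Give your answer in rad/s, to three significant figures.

For an in-line slider-crank, |v_piston| = rω|sinθ|·[1 + r cosθ/√(L² − r² sin²θ)].
With r = 0.0698 m, L = 0.3134 m, θ = 135.7°: the bracketed kinematic factor |dx/dθ| = 0.040883 m.
ω = v/|dx/dθ| = 6.69/0.040883 = 163.64 rad/s.

164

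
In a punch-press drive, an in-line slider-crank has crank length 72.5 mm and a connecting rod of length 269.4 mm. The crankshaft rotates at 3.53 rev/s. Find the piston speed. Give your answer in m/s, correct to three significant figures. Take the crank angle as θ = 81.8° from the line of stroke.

1.65

ω = 2π·3.53 = 22.18 rad/s
For an in-line slider-crank, x = r cosθ + √(L² − r² sin²θ), so v = −rω sinθ·[1 + r cosθ/√(L² − r² sin²θ)].
With r = 0.0725 m, L = 0.2694 m, θ = 81.8°: √(L² − r² sin²θ) = 0.25967 m.
v = −0.0725·22.18·0.98978·[1 + 0.0725·0.14263/0.25967] = -1.655 m/s.
|v| = 1.655 m/s.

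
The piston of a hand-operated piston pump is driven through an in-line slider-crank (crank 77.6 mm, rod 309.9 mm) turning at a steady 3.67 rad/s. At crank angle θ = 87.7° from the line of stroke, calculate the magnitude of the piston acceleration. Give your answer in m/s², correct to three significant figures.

ω = 3.67 rad/s
x(θ) = r cosθ + √(L² − r² sin²θ); with ω constant, a = ω²·d²x/dθ².
d²x/dθ² = −r cosθ − r²(cos2θ)/√u − r⁴ sin²2θ/(4u^{3/2}),  u = L² − r² sin²θ = 0.0900259 m².
Substituting r = 0.0776 m, L = 0.3099 m, θ = 87.7°: d²x/dθ² = +0.016889 m.
a = ω²·d²x/dθ² = (3.67)²·(+0.016889) = +0.22747 m/s²;  |a| = 0.22747 m/s².

0.227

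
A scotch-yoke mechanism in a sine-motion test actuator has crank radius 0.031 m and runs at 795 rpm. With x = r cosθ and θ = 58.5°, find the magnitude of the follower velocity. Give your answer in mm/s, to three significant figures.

ω = 83.25 rad/s (from 795 rpm).
x = r cosθ ⇒ ẋ = −rω sinθ.
|v| = rω|sinθ| = 0.031·83.25·|sin 58.5°| = 2.2005 m/s = 2200.5 mm/s.

2200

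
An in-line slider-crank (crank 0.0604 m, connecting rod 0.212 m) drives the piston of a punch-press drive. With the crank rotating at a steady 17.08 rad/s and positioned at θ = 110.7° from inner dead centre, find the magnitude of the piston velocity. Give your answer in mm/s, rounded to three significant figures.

864

ω = 17.08 rad/s
For an in-line slider-crank, x = r cosθ + √(L² − r² sin²θ), so v = −rω sinθ·[1 + r cosθ/√(L² − r² sin²θ)].
With r = 0.0604 m, L = 0.212 m, θ = 110.7°: √(L² − r² sin²θ) = 0.20433 m.
v = −0.0604·17.08·0.93544·[1 + 0.0604·-0.35347/0.20433] = -0.8642 m/s.
|v| = 0.8642 m/s = 864.2 mm/s.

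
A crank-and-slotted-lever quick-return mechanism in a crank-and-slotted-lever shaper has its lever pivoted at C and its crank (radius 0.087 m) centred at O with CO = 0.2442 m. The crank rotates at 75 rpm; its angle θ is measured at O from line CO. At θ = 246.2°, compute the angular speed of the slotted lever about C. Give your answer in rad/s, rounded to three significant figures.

ω = 7.854 rad/s (from 75 rpm).
Crank pin A relative to C: A = (d + r cosθ, r sinθ); lever angle φ = atan2(r sinθ, d + r cosθ).
Differentiating tanφ: φ̇ = rω(d cosθ + r)/(d² + r² + 2dr cosθ).
d² + r² + 2dr cosθ = |CA|² = 0.0500557 m²;  d cosθ + r = -0.011546 m.
|ω_lever| = |0.087·7.854·-0.011546| / 0.0500557 = 0.15761 rad/s.

0.158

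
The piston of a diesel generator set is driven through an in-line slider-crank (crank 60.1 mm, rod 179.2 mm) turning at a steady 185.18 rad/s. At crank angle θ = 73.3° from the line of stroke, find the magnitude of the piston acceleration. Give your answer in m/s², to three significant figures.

ω = 185.2 rad/s
x(θ) = r cosθ + √(L² − r² sin²θ); with ω constant, a = ω²·d²x/dθ².
d²x/dθ² = −r cosθ − r²(cos2θ)/√u − r⁴ sin²2θ/(4u^{3/2}),  u = L² − r² sin²θ = 0.0287989 m².
Substituting r = 0.0601 m, L = 0.1792 m, θ = 73.3°: d²x/dθ² = +0.00029662 m.
a = ω²·d²x/dθ² = (185.2)²·(+0.00029662) = +10.171 m/s²;  |a| = 10.171 m/s².

10.2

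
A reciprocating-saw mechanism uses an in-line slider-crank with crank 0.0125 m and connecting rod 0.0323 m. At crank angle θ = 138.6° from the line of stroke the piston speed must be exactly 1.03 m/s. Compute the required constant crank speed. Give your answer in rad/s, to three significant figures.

178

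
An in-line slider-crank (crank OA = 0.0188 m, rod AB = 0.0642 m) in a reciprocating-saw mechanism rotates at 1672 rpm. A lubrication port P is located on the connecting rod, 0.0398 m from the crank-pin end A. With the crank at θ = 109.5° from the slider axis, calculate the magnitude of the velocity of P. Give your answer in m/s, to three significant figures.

2.94

ω = 175.1 rad/s.  Crank-pin speed |V_A| = rω = 3.2917 m/s, perpendicular to OA.
Rod angle: sinφ = −(r/L) sinθ ⇒ φ = -16.024°; ω_rod = −rω cosθ/√(L²−r²sin²θ) = +17.807 rad/s.
V_P = V_A + ω_rod × AP, with AP = 0.0398 m along the rod.
Components: V_Px = −rω sinθ − a·ω_rod·sinφ = -2.9073 m/s;  V_Py = rω cosθ + a·ω_rod·cosφ = -0.41761 m/s.
|V_P| = √(V_Px² + V_Py²) = 2.9371 m/s.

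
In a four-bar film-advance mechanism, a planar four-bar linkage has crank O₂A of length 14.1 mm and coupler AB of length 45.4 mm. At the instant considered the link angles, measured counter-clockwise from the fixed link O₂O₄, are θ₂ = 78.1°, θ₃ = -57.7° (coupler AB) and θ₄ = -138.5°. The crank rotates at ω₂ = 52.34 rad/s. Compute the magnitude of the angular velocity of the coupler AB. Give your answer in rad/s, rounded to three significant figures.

9.82

ω₂ = 52.34 rad/s
Differentiating the loop-closure r₂e^{iθ₂}+r₃e^{iθ₃}=r₁+r₄e^{iθ₄} gives r₂ω₂e^{iθ₂}+r₃ω₃e^{iθ₃}=r₄ω₄e^{iθ₄}.
Eliminating the other unknown: ω₃ = r₂ω₂ sin(θ₄−θ₂) / [r₃ sin(θ₃−θ₄)].
Numerator sine = +0.59622; denominator sine = +0.98714.
Result = 0.0141·52.34·(+0.59622) / (0.0454·(+0.98714)) = +9.8182 rad/s; magnitude 9.8182 rad/s.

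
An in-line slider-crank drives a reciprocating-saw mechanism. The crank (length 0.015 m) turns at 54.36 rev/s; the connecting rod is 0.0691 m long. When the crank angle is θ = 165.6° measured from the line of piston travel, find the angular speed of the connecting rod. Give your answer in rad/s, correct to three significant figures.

71.9

ω = 341.6 rad/s (converted from 54.36 rev/s).
The rod makes angle φ with the slider axis where L sinφ = r sinθ; differentiating, L cosφ·φ̇ = r ω cosθ.
L cosφ = √(L² − r² sin²θ) = 0.068999 m.
|ω_rod| = r ω |cosθ| / √(L² − r² sin²θ) = 0.015·341.6·0.96858/0.068999 = 71.919 rad/s.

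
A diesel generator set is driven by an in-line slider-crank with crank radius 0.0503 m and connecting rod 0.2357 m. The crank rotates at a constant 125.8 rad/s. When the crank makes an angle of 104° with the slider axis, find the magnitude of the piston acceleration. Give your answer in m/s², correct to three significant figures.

ω = 125.8 rad/s
x(θ) = r cosθ + √(L² − r² sin²θ); with ω constant, a = ω²·d²x/dθ².
d²x/dθ² = −r cosθ − r²(cos2θ)/√u − r⁴ sin²2θ/(4u^{3/2}),  u = L² − r² sin²θ = 0.0531725 m².
Substituting r = 0.0503 m, L = 0.2357 m, θ = 104°: d²x/dθ² = +0.021828 m.
a = ω²·d²x/dθ² = (125.8)²·(+0.021828) = +345.44 m/s²;  |a| = 345.44 m/s².

345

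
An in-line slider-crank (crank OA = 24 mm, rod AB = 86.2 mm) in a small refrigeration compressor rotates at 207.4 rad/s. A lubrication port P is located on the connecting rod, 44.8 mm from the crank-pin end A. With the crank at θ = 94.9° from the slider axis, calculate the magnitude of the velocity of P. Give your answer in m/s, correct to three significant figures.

ω = 207.4 rad/s.  Crank-pin speed |V_A| = rω = 4.9776 m/s, perpendicular to OA.
Rod angle: sinφ = −(r/L) sinθ ⇒ φ = -16.105°; ω_rod = −rω cosθ/√(L²−r²sin²θ) = +5.1339 rad/s.
V_P = V_A + ω_rod × AP, with AP = 0.0448 m along the rod.
Components: V_Px = −rω sinθ − a·ω_rod·sinφ = -4.8956 m/s;  V_Py = rω cosθ + a·ω_rod·cosφ = -0.2042 m/s.
|V_P| = √(V_Px² + V_Py²) = 4.8999 m/s.

4.90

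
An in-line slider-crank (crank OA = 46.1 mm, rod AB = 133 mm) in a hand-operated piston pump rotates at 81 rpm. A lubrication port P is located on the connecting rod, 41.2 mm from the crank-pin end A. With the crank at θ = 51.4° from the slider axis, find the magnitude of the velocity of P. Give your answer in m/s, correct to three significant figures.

0.368

ω = 8.482 rad/s.  Crank-pin speed |V_A| = rω = 0.39103 m/s, perpendicular to OA.
Rod angle: sinφ = −(r/L) sinθ ⇒ φ = -15.717°; ω_rod = −rω cosθ/√(L²−r²sin²θ) = -1.9055 rad/s.
V_P = V_A + ω_rod × AP, with AP = 0.0412 m along the rod.
Components: V_Px = −rω sinθ − a·ω_rod·sinφ = -0.32687 m/s;  V_Py = rω cosθ + a·ω_rod·cosφ = +0.16839 m/s.
|V_P| = √(V_Px² + V_Py²) = 0.36769 m/s.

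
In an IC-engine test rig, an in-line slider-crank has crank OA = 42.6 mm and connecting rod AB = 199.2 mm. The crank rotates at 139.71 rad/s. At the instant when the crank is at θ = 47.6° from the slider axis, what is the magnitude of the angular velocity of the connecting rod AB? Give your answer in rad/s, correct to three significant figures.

20.4

ω = 139.7 rad/s
The rod makes angle φ with the slider axis where L sinφ = r sinθ; differentiating, L cosφ·φ̇ = r ω cosθ.
L cosφ = √(L² − r² sin²θ) = 0.1967 m.
|ω_rod| = r ω |cosθ| / √(L² − r² sin²θ) = 0.0426·139.7·0.67430/0.1967 = 20.403 rad/s.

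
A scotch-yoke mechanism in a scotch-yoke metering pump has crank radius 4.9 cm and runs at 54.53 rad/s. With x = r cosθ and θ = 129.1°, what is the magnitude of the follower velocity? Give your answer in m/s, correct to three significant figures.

ω = 54.53 rad/s
x = r cosθ ⇒ ẋ = −rω sinθ.
|v| = rω|sinθ| = 0.049·54.53·|sin 129.1°| = 2.0736 m/s.

2.07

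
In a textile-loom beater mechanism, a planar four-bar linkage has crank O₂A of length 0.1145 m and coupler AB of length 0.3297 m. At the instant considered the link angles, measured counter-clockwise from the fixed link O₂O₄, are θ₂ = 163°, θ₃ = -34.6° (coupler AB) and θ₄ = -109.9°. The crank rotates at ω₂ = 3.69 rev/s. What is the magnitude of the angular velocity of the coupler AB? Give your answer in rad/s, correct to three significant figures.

ω₂ = 23.18 rad/s (from 3.69 rev/s).
Differentiating the loop-closure r₂e^{iθ₂}+r₃e^{iθ₃}=r₁+r₄e^{iθ₄} gives r₂ω₂e^{iθ₂}+r₃ω₃e^{iθ₃}=r₄ω₄e^{iθ₄}.
Eliminating the other unknown: ω₃ = r₂ω₂ sin(θ₄−θ₂) / [r₃ sin(θ₃−θ₄)].
Numerator sine = +0.99872; denominator sine = +0.96727.
Result = 0.1145·23.18·(+0.99872) / (0.3297·(+0.96727)) = +8.3136 rad/s; magnitude 8.3136 rad/s.

8.31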